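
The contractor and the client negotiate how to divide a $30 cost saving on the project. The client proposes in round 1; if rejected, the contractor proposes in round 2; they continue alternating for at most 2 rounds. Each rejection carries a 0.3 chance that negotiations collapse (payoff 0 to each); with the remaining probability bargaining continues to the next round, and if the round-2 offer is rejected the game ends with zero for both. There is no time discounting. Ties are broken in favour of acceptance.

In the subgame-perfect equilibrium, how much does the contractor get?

21

By backward induction:
Round 2 (the contractor proposes): the client will accept anything ≥ 0, so the contractor offers 0 and keeps 30.
Round 1 (the client proposes): rejecting gives the contractor an expected 0.7 × 30 = 21; the client offers that and keeps 9.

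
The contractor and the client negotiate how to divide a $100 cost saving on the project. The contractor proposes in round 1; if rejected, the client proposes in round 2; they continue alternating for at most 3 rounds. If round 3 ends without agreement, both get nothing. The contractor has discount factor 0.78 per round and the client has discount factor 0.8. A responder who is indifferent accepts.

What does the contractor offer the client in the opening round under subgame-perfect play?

Round 3 (the contractor proposes): rejection yields 0 for the client; the contractor offers 0 and keeps 100.
Round 2 (the client proposes): the contractor can get 100 next round, worth 0.78 × 100 = 78 now, so the client offers 78, keeping 22.
Round 1 (the contractor proposes): the client can get 22 next round, worth 0.8 × 22 = 17.6 now. The contractor offers 17.6 and keeps 100 − 17.6 = 82.4.

17.6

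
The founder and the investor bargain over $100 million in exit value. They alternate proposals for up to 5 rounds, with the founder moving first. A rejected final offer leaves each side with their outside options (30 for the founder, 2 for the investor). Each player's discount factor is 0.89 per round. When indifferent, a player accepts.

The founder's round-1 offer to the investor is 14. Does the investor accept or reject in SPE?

Reject

Round 5 (the founder proposes): the investor gets 2 if talks fail, so the founder offers 2 and keeps 98.
Round 4 (the investor proposes): the founder can get 98 next round, worth 0.89 × 98 = 87.22 now. The investor offers 87.22 and keeps 100 − 87.22 = 12.78.
Round 3 (the founder proposes): the investor can get 12.78 next round, worth 0.89 × 12.78 = 11.3742 now, so the founder offers 11.3742, keeping 88.6258.
Round 2 (the investor proposes): the founder can get 88.6258 next round, worth 0.89 × 88.6258 = 78.876962 now; the investor offers that and keeps 21.123038.
So by rejecting in round 1, the investor gets 21.123038 next round, worth 0.89 × 21.123038 = 18.79950382 now.
Offer 14 < 18.79950382, so the investor rejects.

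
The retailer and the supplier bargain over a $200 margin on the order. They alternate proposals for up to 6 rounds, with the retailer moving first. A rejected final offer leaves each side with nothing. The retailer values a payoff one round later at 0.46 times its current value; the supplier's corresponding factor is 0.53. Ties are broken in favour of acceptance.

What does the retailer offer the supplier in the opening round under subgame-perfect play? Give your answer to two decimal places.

77.50

Round 6 (the supplier proposes): rejection yields 0 for the retailer; the supplier offers 0 and keeps 200.
Round 5 (the retailer proposes): the supplier can get 200 next round, worth 0.53 × 200 = 106 now; the retailer offers that and keeps 94.
Round 4 (the supplier proposes): the retailer can get 94 next round, worth 0.46 × 94 = 43.24 now; the supplier offers that and keeps 156.76.
Round 3 (the retailer proposes): the supplier can get 156.76 next round, worth 0.53 × 156.76 = 83.0828 now; the retailer offers that and keeps 116.9172.
Round 2 (the supplier proposes): the retailer can get 116.9172 next round, worth 0.46 × 116.9172 = 53.781912 now; the supplier offers that and keeps 146.218088.
Round 1 (the retailer proposes): the supplier can get 146.218088 next round, worth 0.53 × 146.218088 = 77.49558664 now. The retailer offers 77.49558664 and keeps 200 − 77.49558664 = 122.50441336.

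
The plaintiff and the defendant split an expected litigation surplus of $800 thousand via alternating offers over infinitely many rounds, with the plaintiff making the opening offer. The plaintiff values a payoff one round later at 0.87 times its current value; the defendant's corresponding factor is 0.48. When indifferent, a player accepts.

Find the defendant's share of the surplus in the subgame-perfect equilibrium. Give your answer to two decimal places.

When the plaintiff proposes, the defendant accepts any offer worth at least 0.48 times what the defendant would get by proposing next round; and vice versa.
This gives x = 800 − 0.48y and y = 800 − 0.87x, where x and y are each side's share when it proposes.
Hence (1 − 0.48·0.87)x = 800(1 − 0.48), i.e. 0.5824·x = 416.
x ≈ 714.2857; the defendant's share is 800 − x ≈ 85.7143.

85.71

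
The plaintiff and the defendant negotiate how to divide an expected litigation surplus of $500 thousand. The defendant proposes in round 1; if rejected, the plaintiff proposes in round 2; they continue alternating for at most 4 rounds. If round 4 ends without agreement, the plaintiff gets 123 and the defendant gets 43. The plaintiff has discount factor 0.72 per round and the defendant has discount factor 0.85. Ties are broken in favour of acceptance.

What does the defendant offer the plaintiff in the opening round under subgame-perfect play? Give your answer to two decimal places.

255.37

By backward induction:
Round 4 (the plaintiff proposes): the defendant gets 43 if talks fail, so the plaintiff offers 43 and keeps 457.
Round 3 (the defendant proposes): the plaintiff can get 457 next round, worth 0.72 × 457 = 329.04 now. The defendant offers 329.04 and keeps 500 − 329.04 = 170.96.
Round 2 (the plaintiff proposes): the defendant can get 170.96 next round, worth 0.85 × 170.96 = 145.316 now. The plaintiff offers 145.316 and keeps 500 − 145.316 = 354.684.
Round 1 (the defendant proposes): the plaintiff can get 354.684 next round, worth 0.72 × 354.684 = 255.37248 now. The defendant offers 255.37248 and keeps 500 − 255.37248 = 244.62752.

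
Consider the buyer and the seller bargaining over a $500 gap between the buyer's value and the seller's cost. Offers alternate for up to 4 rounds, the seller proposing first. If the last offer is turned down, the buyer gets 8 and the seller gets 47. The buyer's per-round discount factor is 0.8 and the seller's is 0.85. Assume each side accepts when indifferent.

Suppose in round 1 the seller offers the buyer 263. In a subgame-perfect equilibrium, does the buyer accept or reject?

Work out the buyer's continuation value if the offer is rejected.
Round 4 (the buyer proposes): the seller gets 47 if talks fail, so the buyer offers 47 and keeps 453.
Round 3 (the seller proposes): the buyer can get 453 next round, worth 0.8 × 453 = 362.4 now, so the seller offers 362.4, keeping 137.6.
Round 2 (the buyer proposes): the seller can get 137.6 next round, worth 0.85 × 137.6 = 116.96 now. The buyer offers 116.96 and keeps 500 − 116.96 = 383.04.
So by rejecting in round 1, the buyer gets 383.04 next round, worth 0.8 × 383.04 = 306.432 now.
Offer 263 < 306.432, so the buyer rejects.

Reject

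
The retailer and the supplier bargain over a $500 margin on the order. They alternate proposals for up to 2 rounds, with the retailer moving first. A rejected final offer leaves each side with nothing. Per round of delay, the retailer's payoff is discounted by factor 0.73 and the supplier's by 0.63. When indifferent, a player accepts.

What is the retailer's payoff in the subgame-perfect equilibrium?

Round 2 (the supplier proposes): rejection yields 0 for the retailer; the supplier offers 0 and keeps 500.
Round 1 (the retailer proposes): the supplier can get 500 next round, worth 0.63 × 500 = 315 now. The retailer offers 315 and keeps 500 − 315 = 185.

185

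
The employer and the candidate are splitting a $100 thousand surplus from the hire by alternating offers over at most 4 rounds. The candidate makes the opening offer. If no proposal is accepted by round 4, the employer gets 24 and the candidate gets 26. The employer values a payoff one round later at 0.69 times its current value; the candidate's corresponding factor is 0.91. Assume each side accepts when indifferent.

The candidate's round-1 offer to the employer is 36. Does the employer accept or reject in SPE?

Work out the employer's continuation value if the offer is rejected.
Round 4 (the employer proposes): the candidate gets 26 if talks fail, so the employer offers 26 and keeps 74.
Round 3 (the candidate proposes): the employer can get 74 next round, worth 0.69 × 74 = 51.06 now, so the candidate offers 51.06, keeping 48.94.
Round 2 (the employer proposes): the candidate can get 48.94 next round, worth 0.91 × 48.94 = 44.5354 now, so the employer offers 44.5354, keeping 55.4646.
So by rejecting in round 1, the employer gets 55.4646 next round, worth 0.69 × 55.4646 = 38.270574 now.
Offer 36 < 38.270574, so the employer rejects.

Reject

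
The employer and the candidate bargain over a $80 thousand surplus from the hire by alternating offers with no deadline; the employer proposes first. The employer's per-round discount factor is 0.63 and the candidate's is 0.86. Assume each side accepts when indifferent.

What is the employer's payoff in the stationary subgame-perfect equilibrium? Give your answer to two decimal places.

24.44

When the employer proposes, the candidate accepts any offer worth at least 0.86 times what the candidate would get by proposing next round; and vice versa.
This gives x = 80 − 0.86y and y = 80 − 0.63x, where x and y are each side's share when it proposes.
Hence (1 − 0.86·0.63)x = 80(1 − 0.86), i.e. 0.4582·x = 11.2.
x ≈ 24.4435; the candidate's share is 80 − x ≈ 55.5565.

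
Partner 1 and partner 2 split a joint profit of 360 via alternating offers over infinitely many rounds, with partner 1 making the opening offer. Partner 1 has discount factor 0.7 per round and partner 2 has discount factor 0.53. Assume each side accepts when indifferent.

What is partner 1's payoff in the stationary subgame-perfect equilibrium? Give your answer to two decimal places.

269.00

When partner 1 proposes, partner 2 accepts any offer worth at least 0.53 times what partner 2 would get by proposing next round; and vice versa.
This gives x = 360 − 0.53y and y = 360 − 0.7x, where x and y are each side's share when it proposes.
Hence (1 − 0.53·0.7)x = 360(1 − 0.53), i.e. 0.629·x = 169.2.
x ≈ 268.9984; partner 2's share is 360 − x ≈ 91.0016.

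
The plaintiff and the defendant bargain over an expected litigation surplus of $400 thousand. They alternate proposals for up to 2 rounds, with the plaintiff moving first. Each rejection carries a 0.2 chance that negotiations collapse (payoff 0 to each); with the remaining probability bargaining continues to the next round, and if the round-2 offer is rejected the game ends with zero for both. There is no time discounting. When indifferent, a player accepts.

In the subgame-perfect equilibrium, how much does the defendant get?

Round 2 (the defendant proposes): the plaintiff will accept anything ≥ 0, so the defendant offers 0 and keeps 400.
Round 1 (the plaintiff proposes): rejecting gives the defendant an expected 0.8 × 400 = 320. The plaintiff offers 320 and keeps 400 − 320 = 80.

320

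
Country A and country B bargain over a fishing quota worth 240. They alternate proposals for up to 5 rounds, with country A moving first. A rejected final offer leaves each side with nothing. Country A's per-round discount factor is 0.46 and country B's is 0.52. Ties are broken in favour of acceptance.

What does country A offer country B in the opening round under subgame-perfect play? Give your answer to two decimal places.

Round 5 (country A proposes): country B will accept anything ≥ 0, so country A offers 0 and keeps 240.
Round 4 (country B proposes): country A can get 240 next round, worth 0.46 × 240 = 110.4 now. Country B offers 110.4 and keeps 240 − 110.4 = 129.6.
Round 3 (country A proposes): country B can get 129.6 next round, worth 0.52 × 129.6 = 67.392 now; country A offers that and keeps 172.608.
Round 2 (country B proposes): country A can get 172.608 next round, worth 0.46 × 172.608 = 79.39968 now; country B offers that and keeps 160.60032.
Round 1 (country A proposes): country B can get 160.60032 next round, worth 0.52 × 160.60032 = 83.5121664 now. Country A offers 83.5121664 and keeps 240 − 83.5121664 = 156.4878336.

83.51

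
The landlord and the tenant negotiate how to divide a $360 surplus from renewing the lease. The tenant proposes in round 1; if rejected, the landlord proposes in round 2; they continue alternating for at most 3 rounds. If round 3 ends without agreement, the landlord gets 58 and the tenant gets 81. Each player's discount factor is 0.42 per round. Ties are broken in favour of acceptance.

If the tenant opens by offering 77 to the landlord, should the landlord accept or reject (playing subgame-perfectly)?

Round 3 (the tenant proposes): the landlord gets 58 if talks fail, so the tenant offers 58 and keeps 302.
Round 2 (the landlord proposes): the tenant can get 302 next round, worth 0.42 × 302 = 126.84 now. The landlord offers 126.84 and keeps 360 − 126.84 = 233.16.
So by rejecting in round 1, the landlord gets 233.16 next round, worth 0.42 × 233.16 = 97.9272 now.
Offer 77 < 97.9272, so the landlord rejects.

Reject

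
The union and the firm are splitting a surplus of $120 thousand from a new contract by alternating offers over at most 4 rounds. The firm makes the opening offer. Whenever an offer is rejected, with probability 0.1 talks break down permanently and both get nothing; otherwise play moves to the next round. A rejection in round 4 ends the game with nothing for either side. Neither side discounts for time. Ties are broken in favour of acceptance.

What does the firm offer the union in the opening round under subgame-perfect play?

98.28

Round 4 (the union proposes): rejection yields 0 for the firm; the union offers 0 and keeps 120.
Round 3 (the firm proposes): rejecting gives the union an expected 0.9 × 120 = 108, so the firm offers 108, keeping 12.
Round 2 (the union proposes): rejecting gives the firm an expected 0.9 × 12 = 10.8, so the union offers 10.8, keeping 109.2.
Round 1 (the firm proposes): rejecting gives the union an expected 0.9 × 109.2 = 98.28. The firm offers 98.28 and keeps 120 − 98.28 = 21.72.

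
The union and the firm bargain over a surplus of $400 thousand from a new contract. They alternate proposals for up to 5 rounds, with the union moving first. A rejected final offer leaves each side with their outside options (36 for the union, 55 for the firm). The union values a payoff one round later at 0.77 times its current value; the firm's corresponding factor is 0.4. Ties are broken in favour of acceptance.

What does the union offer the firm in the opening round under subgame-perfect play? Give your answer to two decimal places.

53.35

Round 5 (the union proposes): the firm gets 55 if talks fail, so the union offers 55 and keeps 345.
Round 4 (the firm proposes): the union can get 345 next round, worth 0.77 × 345 = 265.65 now. The firm offers 265.65 and keeps 400 − 265.65 = 134.35.
Round 3 (the union proposes): the firm can get 134.35 next round, worth 0.4 × 134.35 = 53.74 now. The union offers 53.74 and keeps 400 − 53.74 = 346.26.
Round 2 (the firm proposes): the union can get 346.26 next round, worth 0.77 × 346.26 = 266.6202 now; the firm offers that and keeps 133.3798.
Round 1 (the union proposes): the firm can get 133.3798 next round, worth 0.4 × 133.3798 = 53.35192 now. The union offers 53.35192 and keeps 400 − 53.35192 = 346.64808.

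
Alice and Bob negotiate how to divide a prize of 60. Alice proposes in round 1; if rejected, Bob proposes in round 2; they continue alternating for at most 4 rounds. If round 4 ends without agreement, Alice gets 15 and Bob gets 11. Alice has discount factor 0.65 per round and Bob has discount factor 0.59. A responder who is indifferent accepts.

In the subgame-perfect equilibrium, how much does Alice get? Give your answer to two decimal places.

37.43

Round 4 (Bob proposes): Alice gets 15 if talks fail, so Bob offers 15 and keeps 45.
Round 3 (Alice proposes): Bob can get 45 next round, worth 0.59 × 45 = 26.55 now, so Alice offers 26.55, keeping 33.45.
Round 2 (Bob proposes): Alice can get 33.45 next round, worth 0.65 × 33.45 = 21.7425 now. Bob offers 21.7425 and keeps 60 − 21.7425 = 38.2575.
Round 1 (Alice proposes): Bob can get 38.2575 next round, worth 0.59 × 38.2575 = 22.571925 now. Alice offers 22.571925 and keeps 60 − 22.571925 = 37.428075.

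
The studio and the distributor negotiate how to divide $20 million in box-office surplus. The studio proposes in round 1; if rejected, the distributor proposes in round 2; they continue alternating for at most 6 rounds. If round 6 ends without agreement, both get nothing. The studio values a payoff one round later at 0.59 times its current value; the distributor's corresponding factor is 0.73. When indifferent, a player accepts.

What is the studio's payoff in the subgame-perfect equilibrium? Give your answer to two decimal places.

Round 6 (the distributor proposes): rejection yields 0 for the studio; the distributor offers 0 and keeps 20.
Round 5 (the studio proposes): the distributor can get 20 next round, worth 0.73 × 20 = 14.6 now. The studio offers 14.6 and keeps 20 − 14.6 = 5.4.
Round 4 (the distributor proposes): the studio can get 5.4 next round, worth 0.59 × 5.4 = 3.186 now. The distributor offers 3.186 and keeps 20 − 3.186 = 16.814.
Round 3 (the studio proposes): the distributor can get 16.814 next round, worth 0.73 × 16.814 = 12.27422 now, so the studio offers 12.27422, keeping 7.72578.
Round 2 (the distributor proposes): the studio can get 7.72578 next round, worth 0.59 × 7.72578 = 4.5582102 now; the distributor offers that and keeps 15.4417898.
Round 1 (the studio proposes): the distributor can get 15.4417898 next round, worth 0.73 × 15.4417898 = 11.272506554 now; the studio offers that and keeps 8.727493446.

8.73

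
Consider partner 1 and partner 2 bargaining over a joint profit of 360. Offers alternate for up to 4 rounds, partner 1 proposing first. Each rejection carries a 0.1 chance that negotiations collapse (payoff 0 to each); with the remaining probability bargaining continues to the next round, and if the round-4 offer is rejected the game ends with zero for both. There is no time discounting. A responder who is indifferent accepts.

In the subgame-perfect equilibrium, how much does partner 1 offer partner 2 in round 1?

294.84

Round 4 (partner 2 proposes): rejection yields 0 for partner 1; partner 2 offers 0 and keeps 360.
Round 3 (partner 1 proposes): rejecting gives partner 2 an expected 0.9 × 360 = 324. Partner 1 offers 324 and keeps 360 − 324 = 36.
Round 2 (partner 2 proposes): rejecting gives partner 1 an expected 0.9 × 36 = 32.4; partner 2 offers that and keeps 327.6.
Round 1 (partner 1 proposes): rejecting gives partner 2 an expected 0.9 × 327.6 = 294.84; partner 1 offers that and keeps 65.16.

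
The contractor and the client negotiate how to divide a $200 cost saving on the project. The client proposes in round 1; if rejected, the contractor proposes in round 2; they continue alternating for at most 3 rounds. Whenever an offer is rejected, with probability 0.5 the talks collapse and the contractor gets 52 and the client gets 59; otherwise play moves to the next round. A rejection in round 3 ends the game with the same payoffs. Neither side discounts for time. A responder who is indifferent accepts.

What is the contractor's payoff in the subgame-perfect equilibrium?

74.25

By backward induction:
Round 3 (the client proposes): the contractor gets 52 if talks fail, so the client offers 52 and keeps 148.
Round 2 (the contractor proposes): rejecting gives the client an expected 0.5 × 148 + 0.5 × 59 = 103.5. The contractor offers 103.5 and keeps 200 − 103.5 = 96.5.
Round 1 (the client proposes): rejecting gives the contractor an expected 0.5 × 96.5 + 0.5 × 52 = 74.25, so the client offers 74.25, keeping 125.75.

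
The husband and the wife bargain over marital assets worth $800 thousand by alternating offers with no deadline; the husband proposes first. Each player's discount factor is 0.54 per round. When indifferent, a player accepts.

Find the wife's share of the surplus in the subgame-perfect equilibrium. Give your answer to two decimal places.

280.52

In a stationary SPE each proposer offers the other exactly their discounted continuation value.
If the husband keeps x when proposing and the wife keeps y when proposing, then x = 800 − 0.54y and y = 800 − 0.54x.
Solving: x = 800(1 − 0.54) / (1 − 0.54·0.54) = 368 / 0.7084 ≈ 519.4805.
The wife gets 800 − 519.4805 ≈ 280.5195.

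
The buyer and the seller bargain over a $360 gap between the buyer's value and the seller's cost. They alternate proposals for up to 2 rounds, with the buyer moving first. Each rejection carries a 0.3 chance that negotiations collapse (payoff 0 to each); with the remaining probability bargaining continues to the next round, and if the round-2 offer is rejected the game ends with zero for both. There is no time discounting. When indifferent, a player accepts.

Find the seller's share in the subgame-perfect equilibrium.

Round 2 (the seller proposes): the buyer will accept anything ≥ 0, so the seller offers 0 and keeps 360.
Round 1 (the buyer proposes): rejecting gives the seller an expected 0.7 × 360 = 252; the buyer offers that and keeps 108.

252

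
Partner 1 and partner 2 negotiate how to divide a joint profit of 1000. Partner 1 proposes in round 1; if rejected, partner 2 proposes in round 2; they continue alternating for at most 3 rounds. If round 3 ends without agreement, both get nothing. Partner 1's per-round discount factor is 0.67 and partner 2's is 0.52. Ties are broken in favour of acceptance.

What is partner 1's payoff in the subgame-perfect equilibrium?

828.4

Round 3 (partner 1 proposes): rejection yields 0 for partner 2; partner 1 offers 0 and keeps 1000.
Round 2 (partner 2 proposes): partner 1 can get 1000 next round, worth 0.67 × 1000 = 670 now, so partner 2 offers 670, keeping 330.
Round 1 (partner 1 proposes): partner 2 can get 330 next round, worth 0.52 × 330 = 171.6 now, so partner 1 offers 171.6, keeping 828.4.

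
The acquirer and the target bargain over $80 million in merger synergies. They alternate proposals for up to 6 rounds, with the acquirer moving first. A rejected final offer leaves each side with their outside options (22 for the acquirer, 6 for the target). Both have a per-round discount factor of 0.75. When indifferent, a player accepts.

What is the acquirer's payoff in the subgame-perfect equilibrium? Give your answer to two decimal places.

Round 6 (the target proposes): the acquirer gets 22 if talks fail, so the target offers 22 and keeps 58.
Round 5 (the acquirer proposes): the target can get 58 next round, worth 0.75 × 58 = 43.5 now; the acquirer offers that and keeps 36.5.
Round 4 (the target proposes): the acquirer can get 36.5 next round, worth 0.75 × 36.5 = 27.375 now, so the target offers 27.375, keeping 52.625.
Round 3 (the acquirer proposes): the target can get 52.625 next round, worth 0.75 × 52.625 = 39.46875 now. The acquirer offers 39.46875 and keeps 80 − 39.46875 = 40.53125.
Round 2 (the target proposes): the acquirer can get 40.53125 next round, worth 0.75 × 40.53125 = 30.3984375 now, so the target offers 30.3984375, keeping 49.6015625.
Round 1 (the acquirer proposes): the target can get 49.6015625 next round, worth 0.75 × 49.6015625 = 37.201171875 now, so the acquirer offers 37.201171875, keeping 42.798828125.

42.80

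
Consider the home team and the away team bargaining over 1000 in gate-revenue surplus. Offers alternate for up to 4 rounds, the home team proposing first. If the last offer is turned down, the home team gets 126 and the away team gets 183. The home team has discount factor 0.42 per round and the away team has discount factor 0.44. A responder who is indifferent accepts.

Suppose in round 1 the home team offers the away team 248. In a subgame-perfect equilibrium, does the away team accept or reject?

Reject

Round 4 (the away team proposes): the home team gets 126 if talks fail, so the away team offers 126 and keeps 874.
Round 3 (the home team proposes): the away team can get 874 next round, worth 0.44 × 874 = 384.56 now; the home team offers that and keeps 615.44.
Round 2 (the away team proposes): the home team can get 615.44 next round, worth 0.42 × 615.44 = 258.4848 now; the away team offers that and keeps 741.5152.
So by rejecting in round 1, the away team gets 741.5152 next round, worth 0.44 × 741.5152 = 326.266688 now.
Offer 248 < 326.266688, so the away team rejects.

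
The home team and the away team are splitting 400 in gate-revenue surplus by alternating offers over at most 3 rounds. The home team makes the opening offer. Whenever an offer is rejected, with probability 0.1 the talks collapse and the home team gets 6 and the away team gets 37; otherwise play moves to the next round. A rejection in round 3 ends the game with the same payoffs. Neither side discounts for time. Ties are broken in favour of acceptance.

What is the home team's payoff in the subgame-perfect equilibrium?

330.87

Round 3 (the home team proposes): the away team gets 37 if talks fail, so the home team offers 37 and keeps 363.
Round 2 (the away team proposes): rejecting gives the home team an expected 0.9 × 363 + 0.1 × 6 = 327.3. The away team offers 327.3 and keeps 400 − 327.3 = 72.7.
Round 1 (the home team proposes): rejecting gives the away team an expected 0.9 × 72.7 + 0.1 × 37 = 69.13; the home team offers that and keeps 330.87.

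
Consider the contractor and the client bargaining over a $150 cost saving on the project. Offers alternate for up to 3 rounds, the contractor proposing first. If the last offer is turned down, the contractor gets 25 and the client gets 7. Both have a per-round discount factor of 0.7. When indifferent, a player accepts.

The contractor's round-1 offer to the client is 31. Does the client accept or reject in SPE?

Reject

Round 3 (the contractor proposes): the client gets 7 if talks fail, so the contractor offers 7 and keeps 143.
Round 2 (the client proposes): the contractor can get 143 next round, worth 0.7 × 143 = 100.1 now; the client offers that and keeps 49.9.
So by rejecting in round 1, the client gets 49.9 next round, worth 0.7 × 49.9 = 34.93 now.
Offer 31 < 34.93, so the client rejects.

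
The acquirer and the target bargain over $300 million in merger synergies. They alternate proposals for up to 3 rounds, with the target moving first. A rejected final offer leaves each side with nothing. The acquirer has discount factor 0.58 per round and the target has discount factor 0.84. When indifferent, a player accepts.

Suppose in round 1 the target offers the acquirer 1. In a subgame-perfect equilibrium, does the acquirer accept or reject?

Round 3 (the target proposes): the acquirer will accept anything ≥ 0, so the target offers 0 and keeps 300.
Round 2 (the acquirer proposes): the target can get 300 next round, worth 0.84 × 300 = 252 now. The acquirer offers 252 and keeps 300 − 252 = 48.
So by rejecting in round 1, the acquirer gets 48 next round, worth 0.58 × 48 = 27.84 now.
Offer 1 < 27.84, so the acquirer rejects.

Reject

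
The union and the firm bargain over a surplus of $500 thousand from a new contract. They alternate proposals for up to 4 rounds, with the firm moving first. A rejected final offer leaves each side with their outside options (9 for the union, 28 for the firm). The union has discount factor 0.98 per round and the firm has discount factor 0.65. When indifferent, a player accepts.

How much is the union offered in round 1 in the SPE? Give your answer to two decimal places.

Round 4 (the union proposes): the firm gets 28 if talks fail, so the union offers 28 and keeps 472.
Round 3 (the firm proposes): the union can get 472 next round, worth 0.98 × 472 = 462.56 now. The firm offers 462.56 and keeps 500 − 462.56 = 37.44.
Round 2 (the union proposes): the firm can get 37.44 next round, worth 0.65 × 37.44 = 24.336 now, so the union offers 24.336, keeping 475.664.
Round 1 (the firm proposes): the union can get 475.664 next round, worth 0.98 × 475.664 = 466.15072 now, so the firm offers 466.15072, keeping 33.84928.

466.15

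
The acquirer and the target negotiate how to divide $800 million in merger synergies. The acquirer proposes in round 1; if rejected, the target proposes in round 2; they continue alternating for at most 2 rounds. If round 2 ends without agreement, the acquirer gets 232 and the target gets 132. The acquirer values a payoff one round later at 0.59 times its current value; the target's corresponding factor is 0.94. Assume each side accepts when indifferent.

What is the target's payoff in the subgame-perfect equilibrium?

Work backward from the last round.
Round 2 (the target proposes): the acquirer gets 232 if talks fail, so the target offers 232 and keeps 568.
Round 1 (the acquirer proposes): the target can get 568 next round, worth 0.94 × 568 = 533.92 now; the acquirer offers that and keeps 266.08.

533.92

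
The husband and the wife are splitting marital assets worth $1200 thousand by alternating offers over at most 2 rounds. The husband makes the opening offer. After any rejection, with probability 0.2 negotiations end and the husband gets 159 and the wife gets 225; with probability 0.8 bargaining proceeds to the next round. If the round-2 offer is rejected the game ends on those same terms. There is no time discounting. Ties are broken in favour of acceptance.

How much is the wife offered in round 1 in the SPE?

Round 2 (the wife proposes): the husband gets 159 if talks fail, so the wife offers 159 and keeps 1041.
Round 1 (the husband proposes): rejecting gives the wife an expected 0.8 × 1041 + 0.2 × 225 = 877.8, so the husband offers 877.8, keeping 322.2.

877.8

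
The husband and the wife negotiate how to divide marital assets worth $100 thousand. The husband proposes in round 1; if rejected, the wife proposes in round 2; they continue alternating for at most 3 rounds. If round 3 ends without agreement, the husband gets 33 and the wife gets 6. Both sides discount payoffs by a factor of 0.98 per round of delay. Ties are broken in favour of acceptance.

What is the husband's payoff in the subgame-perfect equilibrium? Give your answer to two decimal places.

Round 3 (the husband proposes): the wife gets 6 if talks fail, so the husband offers 6 and keeps 94.
Round 2 (the wife proposes): the husband can get 94 next round, worth 0.98 × 94 = 92.12 now. The wife offers 92.12 and keeps 100 − 92.12 = 7.88.
Round 1 (the husband proposes): the wife can get 7.88 next round, worth 0.98 × 7.88 = 7.7224 now; the husband offers that and keeps 92.2776.

92.28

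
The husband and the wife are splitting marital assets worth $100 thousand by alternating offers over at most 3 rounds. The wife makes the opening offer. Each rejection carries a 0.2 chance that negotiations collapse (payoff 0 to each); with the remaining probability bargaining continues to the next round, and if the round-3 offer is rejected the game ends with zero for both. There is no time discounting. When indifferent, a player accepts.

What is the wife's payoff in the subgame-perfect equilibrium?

84

Round 3 (the wife proposes): the husband will accept anything ≥ 0, so the wife offers 0 and keeps 100.
Round 2 (the husband proposes): rejecting gives the wife an expected 0.8 × 100 = 80; the husband offers that and keeps 20.
Round 1 (the wife proposes): rejecting gives the husband an expected 0.8 × 20 = 16; the wife offers that and keeps 84.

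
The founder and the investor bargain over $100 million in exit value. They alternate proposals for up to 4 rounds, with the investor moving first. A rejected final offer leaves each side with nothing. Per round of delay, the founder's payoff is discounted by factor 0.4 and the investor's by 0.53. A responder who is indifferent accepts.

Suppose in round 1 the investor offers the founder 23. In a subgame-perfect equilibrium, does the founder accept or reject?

Reject

Work out the founder's continuation value if the offer is rejected.
Round 4 (the founder proposes): the investor will accept anything ≥ 0, so the founder offers 0 and keeps 100.
Round 3 (the investor proposes): the founder can get 100 next round, worth 0.4 × 100 = 40 now; the investor offers that and keeps 60.
Round 2 (the founder proposes): the investor can get 60 next round, worth 0.53 × 60 = 31.8 now, so the founder offers 31.8, keeping 68.2.
So by rejecting in round 1, the founder gets 68.2 next round, worth 0.4 × 68.2 = 27.28 now.
Offer 23 < 27.28, so the founder rejects.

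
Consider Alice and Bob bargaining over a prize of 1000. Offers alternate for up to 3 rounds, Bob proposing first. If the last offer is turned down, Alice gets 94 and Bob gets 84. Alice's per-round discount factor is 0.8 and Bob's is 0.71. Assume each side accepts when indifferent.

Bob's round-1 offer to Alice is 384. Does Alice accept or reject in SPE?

Round 3 (Bob proposes): Alice gets 94 if talks fail, so Bob offers 94 and keeps 906.
Round 2 (Alice proposes): Bob can get 906 next round, worth 0.71 × 906 = 643.26 now. Alice offers 643.26 and keeps 1000 − 643.26 = 356.74.
So by rejecting in round 1, Alice gets 356.74 next round, worth 0.8 × 356.74 = 285.392 now.
Offer 384 ≥ 285.392, so Alice accepts.

Accept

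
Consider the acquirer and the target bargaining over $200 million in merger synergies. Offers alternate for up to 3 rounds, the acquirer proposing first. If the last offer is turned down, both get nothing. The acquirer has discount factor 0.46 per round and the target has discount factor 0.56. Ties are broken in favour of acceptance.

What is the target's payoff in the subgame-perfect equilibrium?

Round 3 (the acquirer proposes): the target will accept anything ≥ 0, so the acquirer offers 0 and keeps 200.
Round 2 (the target proposes): the acquirer can get 200 next round, worth 0.46 × 200 = 92 now, so the target offers 92, keeping 108.
Round 1 (the acquirer proposes): the target can get 108 next round, worth 0.56 × 108 = 60.48 now. The acquirer offers 60.48 and keeps 200 − 60.48 = 139.52.

60.48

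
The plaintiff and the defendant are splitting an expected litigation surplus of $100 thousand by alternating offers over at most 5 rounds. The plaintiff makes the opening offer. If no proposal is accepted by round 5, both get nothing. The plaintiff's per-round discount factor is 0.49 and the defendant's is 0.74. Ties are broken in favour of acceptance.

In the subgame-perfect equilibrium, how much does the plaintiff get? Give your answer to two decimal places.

Solve by backward induction from round 5.
Round 5 (the plaintiff proposes): the defendant will accept anything ≥ 0, so the plaintiff offers 0 and keeps 100.
Round 4 (the defendant proposes): the plaintiff can get 100 next round, worth 0.49 × 100 = 49 now; the defendant offers that and keeps 51.
Round 3 (the plaintiff proposes): the defendant can get 51 next round, worth 0.74 × 51 = 37.74 now; the plaintiff offers that and keeps 62.26.
Round 2 (the defendant proposes): the plaintiff can get 62.26 next round, worth 0.49 × 62.26 = 30.5074 now, so the defendant offers 30.5074, keeping 69.4926.
Round 1 (the plaintiff proposes): the defendant can get 69.4926 next round, worth 0.74 × 69.4926 = 51.424524 now, so the plaintiff offers 51.424524, keeping 48.575476.

48.58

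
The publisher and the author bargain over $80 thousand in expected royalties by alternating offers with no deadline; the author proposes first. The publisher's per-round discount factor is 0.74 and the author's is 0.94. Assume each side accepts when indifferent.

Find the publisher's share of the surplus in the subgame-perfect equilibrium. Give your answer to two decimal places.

11.67

When the author proposes, the publisher accepts any offer worth at least 0.74 times what the publisher would get by proposing next round; and vice versa.
This gives x = 80 − 0.74y and y = 80 − 0.94x, where x and y are each side's share when it proposes.
Hence (1 − 0.74·0.94)x = 80(1 − 0.74), i.e. 0.3044·x = 20.8.
x ≈ 68.3311; the publisher's share is 80 − x ≈ 11.6689.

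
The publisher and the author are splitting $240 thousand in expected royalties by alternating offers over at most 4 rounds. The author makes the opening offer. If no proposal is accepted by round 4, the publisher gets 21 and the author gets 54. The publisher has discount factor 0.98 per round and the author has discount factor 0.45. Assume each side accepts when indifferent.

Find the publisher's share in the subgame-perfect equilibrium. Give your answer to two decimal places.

209.75

Round 4 (the publisher proposes): the author gets 54 if talks fail, so the publisher offers 54 and keeps 186.
Round 3 (the author proposes): the publisher can get 186 next round, worth 0.98 × 186 = 182.28 now, so the author offers 182.28, keeping 57.72.
Round 2 (the publisher proposes): the author can get 57.72 next round, worth 0.45 × 57.72 = 25.974 now. The publisher offers 25.974 and keeps 240 − 25.974 = 214.026.
Round 1 (the author proposes): the publisher can get 214.026 next round, worth 0.98 × 214.026 = 209.74548 now. The author offers 209.74548 and keeps 240 − 209.74548 = 30.25452.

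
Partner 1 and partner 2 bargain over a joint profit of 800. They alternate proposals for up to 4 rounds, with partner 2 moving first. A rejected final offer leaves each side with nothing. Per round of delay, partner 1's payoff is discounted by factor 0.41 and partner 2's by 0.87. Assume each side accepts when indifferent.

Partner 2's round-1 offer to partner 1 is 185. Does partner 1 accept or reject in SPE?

Round 4 (partner 1 proposes): partner 2 will accept anything ≥ 0, so partner 1 offers 0 and keeps 800.
Round 3 (partner 2 proposes): partner 1 can get 800 next round, worth 0.41 × 800 = 328 now, so partner 2 offers 328, keeping 472.
Round 2 (partner 1 proposes): partner 2 can get 472 next round, worth 0.87 × 472 = 410.64 now. Partner 1 offers 410.64 and keeps 800 − 410.64 = 389.36.
So by rejecting in round 1, partner 1 gets 389.36 next round, worth 0.41 × 389.36 = 159.6376 now.
Offer 185 ≥ 159.6376, so partner 1 accepts.

Accept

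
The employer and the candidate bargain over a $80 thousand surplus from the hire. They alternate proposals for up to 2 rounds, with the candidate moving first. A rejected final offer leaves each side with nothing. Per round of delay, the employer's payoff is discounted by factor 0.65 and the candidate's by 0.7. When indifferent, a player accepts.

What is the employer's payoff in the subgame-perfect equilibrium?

52

Round 2 (the employer proposes): rejection yields 0 for the candidate; the employer offers 0 and keeps 80.
Round 1 (the candidate proposes): the employer can get 80 next round, worth 0.65 × 80 = 52 now, so the candidate offers 52, keeping 28.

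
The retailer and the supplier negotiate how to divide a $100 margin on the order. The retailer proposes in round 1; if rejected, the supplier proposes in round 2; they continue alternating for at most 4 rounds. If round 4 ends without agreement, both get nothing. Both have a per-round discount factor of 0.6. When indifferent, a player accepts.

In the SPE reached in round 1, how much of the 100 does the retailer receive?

Round 4 (the supplier proposes): rejection yields 0 for the retailer; the supplier offers 0 and keeps 100.
Round 3 (the retailer proposes): the supplier can get 100 next round, worth 0.6 × 100 = 60 now. The retailer offers 60 and keeps 100 − 60 = 40.
Round 2 (the supplier proposes): the retailer can get 40 next round, worth 0.6 × 40 = 24 now; the supplier offers that and keeps 76.
Round 1 (the retailer proposes): the supplier can get 76 next round, worth 0.6 × 76 = 45.6 now; the retailer offers that and keeps 54.4.

54.4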